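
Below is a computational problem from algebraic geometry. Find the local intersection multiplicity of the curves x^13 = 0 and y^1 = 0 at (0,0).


The intersection multiplicity of V(x^a) and V(y^b) at the origin is:
I(O; V(x^13), V(y^1)) = dim_k(k[x,y]/(x^13, y^1))
A basis for k[x,y]/(x^13, y^1) is the set of monomials x^i * y^j
where 0 <= i < 13 and 0 <= j < 1.
The number of such monomials is 13 * 1 = 13

13


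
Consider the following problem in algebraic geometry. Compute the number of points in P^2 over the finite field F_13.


P^2(F_13) has (q^(n+1) - 1)/(q - 1) points.
= 13^2 + 13^1 + 13^0
= 169 + 13 + 1
= 183

183


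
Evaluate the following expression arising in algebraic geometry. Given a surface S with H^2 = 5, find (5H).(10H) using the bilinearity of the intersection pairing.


Using bilinearity of the intersection pairing on a surface S:
(aH).(bH) = ab * (H.H)
We have H^2 = 5.
D.E = (5H).(10H) = 5*10*5
= 50*5
= 250

250


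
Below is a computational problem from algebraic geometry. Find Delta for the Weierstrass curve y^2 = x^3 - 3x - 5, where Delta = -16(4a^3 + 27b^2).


Compute each component:
4a^3 = 4*(-3)^3 = 4*(-27) = -108
27b^2 = 27*(-5)^2 = 27*25 = 675
4a^3 + 27b^2 = -108 + 675 = 567
Delta = -16*567 = -9072

-9072


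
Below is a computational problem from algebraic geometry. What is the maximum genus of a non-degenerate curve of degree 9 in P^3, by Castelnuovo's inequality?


Castelnuovo's bound: write d - 1 = m(r-1) + epsilon with 0 <= epsilon < r-1.
d - 1 = 9 - 1 = 8
r - 1 = 3 - 1 = 2
8 = 4*2 + 0, so m = 4, epsilon = 0
pi(d, r) = m(m-1)(r-1)/2 + m*epsilon
= 4*3*2/2 + 4*0
= 24/2 + 0
= 12 + 0 = 12

12


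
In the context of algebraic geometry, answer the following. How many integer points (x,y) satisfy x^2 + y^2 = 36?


Systematically check integer values of x where x^2 <= 36.
For each valid x, check if 36 - x^2 is a perfect square.
x=0: 36 - 0 = 36, sqrt = 6 (valid)
x=6: 36 - 36 = 0, sqrt = 0 (valid)
Total integer solutions found: 4

4


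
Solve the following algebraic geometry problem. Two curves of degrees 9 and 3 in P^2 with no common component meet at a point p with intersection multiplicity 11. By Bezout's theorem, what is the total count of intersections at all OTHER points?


By Bezout's theorem, the total intersection number is d1 * d2.
Total = 9 * 3 = 27
Intersection multiplicity at p = 11
Remaining intersections = 27 - 11 = 16

16


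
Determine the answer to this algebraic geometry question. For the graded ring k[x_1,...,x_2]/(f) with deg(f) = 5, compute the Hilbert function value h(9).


For R = k[x_1,...,x_n]/(f) with f homogeneous of degree e:
The Hilbert series is (1 - t^e)/(1 - t)^n.
So h(d) = C(d+n-1, n-1) - C(d-e+n-1, n-1) for d >= e.
With n=2, e=5, d=9:
C(9+2-1, 2-1) = C(10, 1) = 10
C(9-5+2-1, 2-1) = C(5, 1) = 5
h(9) = 10 - 5 = 5

5


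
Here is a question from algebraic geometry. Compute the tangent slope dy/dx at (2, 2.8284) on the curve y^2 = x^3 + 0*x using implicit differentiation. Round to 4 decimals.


Using implicit differentiation of y^2 = x^3 + 0*x:
2y * dy/dx = 3x^2 + 0
dy/dx = (3x^2 + 0)/(2y)
Numerator: 3*2^2 + 0 = 12
Denominator: 2*2.8284 = 5.6568
dy/dx = 12/5.6568 = 2.1213

2.1213


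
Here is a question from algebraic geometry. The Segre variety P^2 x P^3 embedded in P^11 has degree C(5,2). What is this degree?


The degree of the Segre variety P^2 x P^3 is C(m+n, m).
= C(5, 2)
= 10

10


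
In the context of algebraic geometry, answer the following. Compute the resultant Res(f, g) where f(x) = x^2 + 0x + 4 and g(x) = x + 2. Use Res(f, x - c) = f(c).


For Res(f, x - c), we evaluate f at x = c.
f(-2) = (-2)^2 + 0*(-2) + 4
= 4 + 0 + 4
= 4 + 4 = 8
Res(f, g) = 8

8


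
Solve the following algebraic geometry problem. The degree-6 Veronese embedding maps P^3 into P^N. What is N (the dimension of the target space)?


The Veronese embedding v_d: P^n -> P^N maps each point to all
degree-d monomials in n+1 homogeneous coordinates.
N = C(n+d, d) - 1
N = C(3+6, 6) - 1
N = C(9, 6) - 1
C(9, 6) = 84
N = 84 - 1 = 83

83


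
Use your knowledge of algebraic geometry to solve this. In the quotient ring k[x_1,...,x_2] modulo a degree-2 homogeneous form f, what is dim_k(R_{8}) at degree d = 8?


For R = k[x_1,...,x_n]/(f) with f homogeneous of degree e:
The Hilbert series is (1 - t^e)/(1 - t)^n.
So h(d) = C(d+n-1, n-1) - C(d-e+n-1, n-1) for d >= e.
With n=2, e=2, d=8:
C(8+2-1, 2-1) = C(9, 1) = 9
C(8-2+2-1, 2-1) = C(7, 1) = 7
h(8) = 9 - 7 = 2

2


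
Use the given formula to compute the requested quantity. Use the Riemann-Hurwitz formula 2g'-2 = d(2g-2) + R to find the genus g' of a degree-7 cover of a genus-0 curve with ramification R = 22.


Riemann-Hurwitz formula: 2g' - 2 = d(2g - 2) + R
Given: d = 7, g = 0, R = 22
2g' - 2 = 7*(2*0 - 2) + 22
2g' - 2 = 7*(-2) + 22
2g' - 2 = -14 + 22 = 8
2g' = 10
g' = 5

5


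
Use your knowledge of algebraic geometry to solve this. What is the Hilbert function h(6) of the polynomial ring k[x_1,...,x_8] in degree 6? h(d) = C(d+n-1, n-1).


The Hilbert function for the polynomial ring in 8 variables is:
h(d) = C(d+n-1, n-1)
h(6) = C(6+8-1, 8-1) = C(13, 7)
= 13! / (7! * 6!)
= 1716

1716


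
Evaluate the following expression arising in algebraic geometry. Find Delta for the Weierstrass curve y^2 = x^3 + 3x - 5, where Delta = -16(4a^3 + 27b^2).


Compute each component:
4a^3 = 4*3^3 = 4*27 = 108
27b^2 = 27*(-5)^2 = 27*25 = 675
4a^3 + 27b^2 = 108 + 675 = 783
Delta = -16*783 = -12528

-12528


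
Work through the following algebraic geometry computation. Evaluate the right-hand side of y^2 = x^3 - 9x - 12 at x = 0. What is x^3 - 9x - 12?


Compute x^3 - 9x - 12 at x = 0:
x^3 = 0^3 = 0
(-9)*x = (-9)*0 = 0
Sum: 0 + 0 - 12 = -12

-12


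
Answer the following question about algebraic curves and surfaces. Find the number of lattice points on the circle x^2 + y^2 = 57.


Systematically check integer values of x where x^2 <= 57.
For each valid x, check if 57 - x^2 is a perfect square.
Total integer solutions found: 0

0


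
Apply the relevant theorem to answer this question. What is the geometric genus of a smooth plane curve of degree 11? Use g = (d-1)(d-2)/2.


Using the genus formula for smooth plane curves:
g = (d-1)(d-2)/2
g = (11-1)(11-2)/2
g = 10*9/2
g = 90/2 = 45

45


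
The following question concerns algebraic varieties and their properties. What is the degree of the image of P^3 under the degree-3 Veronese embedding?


The Veronese variety v_3(P^3) has degree d^r.
d^r = 3^3 = 27

27


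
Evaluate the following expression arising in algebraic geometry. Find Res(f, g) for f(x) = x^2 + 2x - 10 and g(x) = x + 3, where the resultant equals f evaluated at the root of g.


For Res(f, x - c), we evaluate f at x = c.
f(-3) = (-3)^2 + 2*(-3) - 10
= 9 - 6 - 10
= 3 - 10 = -7
Res(f, g) = -7

-7


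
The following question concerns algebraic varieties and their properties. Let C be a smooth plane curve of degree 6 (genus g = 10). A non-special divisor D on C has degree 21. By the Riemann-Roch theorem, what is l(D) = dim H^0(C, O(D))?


First, compute the genus of a smooth plane curve of degree 6:
g = (d-1)(d-2)/2 = (6-1)(6-2)/2 = 10
For a non-special divisor D (i.e., h^1(D) = 0), Riemann-Roch gives:
l(D) = deg(D) - g + 1
Since deg(D) = 21 >= 2g - 1 = 19, D is non-special.
l(D) = 21 - 10 + 1 = 12

12


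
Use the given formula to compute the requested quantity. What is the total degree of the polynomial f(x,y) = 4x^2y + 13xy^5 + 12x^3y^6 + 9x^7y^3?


Examine each term for its total degree (sum of exponents).
  Term '4x^2y' has total degree 2+1 = 3.
  Term '13xy^5' has total degree 1+5 = 6.
  Term '12x^3y^6' has total degree 3+6 = 9.
  Term '9x^7y^3' has total degree 7+3 = 10.
The maximum total degree among all terms is 10.

10


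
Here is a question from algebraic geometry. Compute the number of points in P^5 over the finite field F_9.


P^5(F_9) has (q^(n+1) - 1)/(q - 1) points.
= 9^5 + 9^4 + 9^3 + 9^2 + 9^1 + 9^0
= 59049 + 6561 + 729 + 81 + 9 + 1
= 66430

66430


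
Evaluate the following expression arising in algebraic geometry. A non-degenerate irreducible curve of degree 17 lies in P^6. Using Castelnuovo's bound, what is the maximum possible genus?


Castelnuovo's bound: write d - 1 = m(r-1) + epsilon with 0 <= epsilon < r-1.
d - 1 = 17 - 1 = 16
r - 1 = 6 - 1 = 5
16 = 3*5 + 1, so m = 3, epsilon = 1
pi(d, r) = m(m-1)(r-1)/2 + m*epsilon
= 3*2*5/2 + 3*1
= 30/2 + 3
= 15 + 3 = 18

18


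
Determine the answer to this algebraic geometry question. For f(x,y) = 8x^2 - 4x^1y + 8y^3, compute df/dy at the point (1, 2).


df/dy = (-4)*x^1 + 3*8*y^2
At (1,2): (-4)*1^1 + 3*8*2^2
= -4 + 96
= 92

92


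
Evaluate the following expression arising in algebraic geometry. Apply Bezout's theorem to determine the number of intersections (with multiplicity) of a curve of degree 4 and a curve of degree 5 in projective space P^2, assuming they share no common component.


Bezout's theorem states the intersection count equals the product of degrees.
Intersection count = 4 * 5 = 20

20


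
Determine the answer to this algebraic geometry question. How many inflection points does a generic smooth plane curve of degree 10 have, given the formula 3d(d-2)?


For a general smooth plane curve C of degree d, the inflection points are
the intersection of C with its Hessian curve, which has degree 3(d-2).
By Bezout, the total intersection number is d * 3(d-2) = 10 * 24 = 240.
For a general curve every flex is ordinary, so each contributes
multiplicity 1 to C·Hess(C), and the number of distinct inflection
points is 3d(d-2).
Inflection points = 3*10*(10-2) = 3*10*8 = 240

240


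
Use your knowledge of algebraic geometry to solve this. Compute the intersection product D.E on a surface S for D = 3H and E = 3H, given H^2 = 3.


Using bilinearity of the intersection pairing on a surface S:
(aH).(bH) = ab * (H.H)
We have H^2 = 3.
D.E = (3H).(3H) = 3*3*3
= 9*3
= 27

27


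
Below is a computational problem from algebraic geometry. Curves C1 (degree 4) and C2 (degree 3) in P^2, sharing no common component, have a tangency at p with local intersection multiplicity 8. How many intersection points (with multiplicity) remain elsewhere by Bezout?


By Bezout's theorem, the total intersection number is d1 * d2.
Total = 4 * 3 = 12
Intersection multiplicity at p = 8
Remaining intersections = 12 - 8 = 4

4


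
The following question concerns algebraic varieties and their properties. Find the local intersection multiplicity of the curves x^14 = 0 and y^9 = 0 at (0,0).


The intersection multiplicity of V(x^a) and V(y^b) at the origin is:
I(O; V(x^14), V(y^9)) = dim_k(k[x,y]/(x^14, y^9))
A basis for k[x,y]/(x^14, y^9) is the set of monomials x^i * y^j
where 0 <= i < 14 and 0 <= j < 9.
The number of such monomials is 14 * 9 = 126

126


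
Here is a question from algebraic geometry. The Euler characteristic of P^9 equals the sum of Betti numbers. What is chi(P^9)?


The complex projective space P^9 has one cell in each even real dimension 0, 2, ..., 18.
The cohomology groups are H^{2k}(P^9) = Z for k = 0,...,9, and 0 otherwise.
Euler characteristic = sum of Betti numbers = 1 per even-dimensional cohomology group.
chi(P^9) = 9 + 1 = 10

10


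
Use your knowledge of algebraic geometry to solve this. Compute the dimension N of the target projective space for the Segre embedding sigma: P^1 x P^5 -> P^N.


The Segre embedding maps P^m x P^n into P^N via
all products of coordinates from each factor.
N = (m+1)(n+1) - 1
N = (1+1)(5+1) - 1
N = 2*6 - 1
N = 12 - 1 = 11

11


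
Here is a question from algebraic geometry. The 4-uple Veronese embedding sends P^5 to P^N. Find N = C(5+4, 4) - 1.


The Veronese embedding v_d: P^n -> P^N maps each point to all
degree-d monomials in n+1 homogeneous coordinates.
N = C(n+d, d) - 1
N = C(5+4, 4) - 1
N = C(9, 4) - 1
C(9, 4) = 126
N = 126 - 1 = 125

125


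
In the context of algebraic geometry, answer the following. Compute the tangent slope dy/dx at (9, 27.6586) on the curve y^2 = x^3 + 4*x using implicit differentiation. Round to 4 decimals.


Using implicit differentiation of y^2 = x^3 + 4*x:
2y * dy/dx = 3x^2 + 4
dy/dx = (3x^2 + 4)/(2y)
Numerator: 3*9^2 + 4 = 247
Denominator: 2*27.6586 = 55.3172
dy/dx = 247/55.3172 = 4.4652

4.4652


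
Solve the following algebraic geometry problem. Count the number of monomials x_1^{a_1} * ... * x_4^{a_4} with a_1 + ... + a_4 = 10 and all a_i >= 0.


The number of degree-10 monomials in 4 variables is C(d+n-1, n-1).
= C(10+4-1, 4-1) = C(13, 3)
= 286

286


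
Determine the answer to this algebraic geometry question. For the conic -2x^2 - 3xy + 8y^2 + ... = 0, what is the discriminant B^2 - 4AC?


The discriminant of a conic Ax^2 + Bxy + Cy^2 + ... = 0 is B^2 - 4AC.
B^2 = (-3)^2 = 9
4AC = 4*(-2)*8 = -64
Discriminant = 9 + 64 = 73

73


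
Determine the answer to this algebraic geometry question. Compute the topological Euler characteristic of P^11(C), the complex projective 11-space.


The complex projective space P^11 has one cell in each even real dimension 0, 2, ..., 22.
The cohomology groups are H^{2k}(P^11) = Z for k = 0,...,11, and 0 otherwise.
Euler characteristic = sum of Betti numbers = 1 per even-dimensional cohomology group.
chi(P^11) = 11 + 1 = 12

12


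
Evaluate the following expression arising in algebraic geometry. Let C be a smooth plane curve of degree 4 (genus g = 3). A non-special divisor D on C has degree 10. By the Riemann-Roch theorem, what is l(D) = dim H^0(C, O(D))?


First, compute the genus of a smooth plane curve of degree 4:
g = (d-1)(d-2)/2 = (4-1)(4-2)/2 = 3
For a non-special divisor D (i.e., h^1(D) = 0), Riemann-Roch gives:
l(D) = deg(D) - g + 1
Since deg(D) = 10 >= 2g - 1 = 5, D is non-special.
l(D) = 10 - 3 + 1 = 8

8


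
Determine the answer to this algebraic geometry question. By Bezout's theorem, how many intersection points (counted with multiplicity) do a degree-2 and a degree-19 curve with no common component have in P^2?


Bezout's theorem states the intersection count equals the product of degrees.
Intersection count = 2 * 19 = 38

38


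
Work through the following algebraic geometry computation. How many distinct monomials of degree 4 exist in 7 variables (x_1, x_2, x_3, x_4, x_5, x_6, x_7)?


The number of degree-4 monomials in 7 variables is C(d+n-1, n-1).
= C(4+7-1, 7-1) = C(10, 6)
= 210

210


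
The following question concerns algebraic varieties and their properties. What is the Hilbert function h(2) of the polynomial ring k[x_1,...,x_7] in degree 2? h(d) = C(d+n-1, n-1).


The Hilbert function for the polynomial ring in 7 variables is:
h(d) = C(d+n-1, n-1)
h(2) = C(2+7-1, 7-1) = C(8, 6)
= 8! / (6! * 2!)
= 28

28


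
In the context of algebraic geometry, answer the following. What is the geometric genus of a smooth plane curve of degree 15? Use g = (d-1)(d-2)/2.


Using the genus formula for smooth plane curves:
g = (d-1)(d-2)/2
g = (15-1)(15-2)/2
g = 14*13/2
g = 182/2 = 91

91


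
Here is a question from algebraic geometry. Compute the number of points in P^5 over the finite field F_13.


P^5(F_13) has (q^(n+1) - 1)/(q - 1) points.
= 13^5 + 13^4 + 13^3 + 13^2 + 13^1 + 13^0
= 371293 + 28561 + 2197 + 169 + 13 + 1
= 402234

402234


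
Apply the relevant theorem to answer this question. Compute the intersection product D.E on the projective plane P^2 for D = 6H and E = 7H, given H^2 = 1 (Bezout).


Using bilinearity of the intersection pairing on the projective plane P^2:
(aH).(bH) = ab * (H.H)
We have H^2 = 1 (Bezout).
D.E = (6H).(7H) = 6*7*1
= 42*1
= 42

42


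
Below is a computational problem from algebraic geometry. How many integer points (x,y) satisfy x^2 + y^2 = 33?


Systematically check integer values of x where x^2 <= 33.
For each valid x, check if 33 - x^2 is a perfect square.
Total integer solutions found: 0

0


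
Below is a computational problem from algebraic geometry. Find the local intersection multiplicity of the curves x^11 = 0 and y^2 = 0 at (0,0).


The intersection multiplicity of V(x^a) and V(y^b) at the origin is:
I(O; V(x^11), V(y^2)) = dim_k(k[x,y]/(x^11, y^2))
A basis for k[x,y]/(x^11, y^2) is the set of monomials x^i * y^j
where 0 <= i < 11 and 0 <= j < 2.
The number of such monomials is 11 * 2 = 22

22


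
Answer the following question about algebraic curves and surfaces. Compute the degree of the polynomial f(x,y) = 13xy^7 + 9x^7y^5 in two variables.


Examine each term for its total degree (sum of exponents).
  Term '13xy^7' has total degree 1+7 = 8.
  Term '9x^7y^5' has total degree 7+5 = 12.
The maximum total degree among all terms is 12.

12


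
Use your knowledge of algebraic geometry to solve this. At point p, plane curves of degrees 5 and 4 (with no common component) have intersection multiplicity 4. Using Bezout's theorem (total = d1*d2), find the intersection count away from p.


By Bezout's theorem, the total intersection number is d1 * d2.
Total = 5 * 4 = 20
Intersection multiplicity at p = 4
Remaining intersections = 20 - 4 = 16

16


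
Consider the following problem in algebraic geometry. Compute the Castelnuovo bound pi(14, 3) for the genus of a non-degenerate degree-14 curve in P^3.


Castelnuovo's bound: write d - 1 = m(r-1) + epsilon with 0 <= epsilon < r-1.
d - 1 = 14 - 1 = 13
r - 1 = 3 - 1 = 2
13 = 6*2 + 1, so m = 6, epsilon = 1
pi(d, r) = m(m-1)(r-1)/2 + m*epsilon
= 6*5*2/2 + 6*1
= 60/2 + 6
= 30 + 6 = 36

36


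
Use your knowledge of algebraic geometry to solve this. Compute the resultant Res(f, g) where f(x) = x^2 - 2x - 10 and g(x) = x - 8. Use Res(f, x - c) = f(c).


For Res(f, x - c), we evaluate f at x = c.
f(8) = 8^2 - 2*8 - 10
= 64 - 16 - 10
= 48 - 10 = 38
Res(f, g) = 38

38


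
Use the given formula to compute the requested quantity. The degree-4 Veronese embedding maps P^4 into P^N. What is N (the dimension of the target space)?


The Veronese embedding v_d: P^n -> P^N maps each point to all
degree-d monomials in n+1 homogeneous coordinates.
N = C(n+d, d) - 1
N = C(4+4, 4) - 1
N = C(8, 4) - 1
C(8, 4) = 70
N = 70 - 1 = 69

69


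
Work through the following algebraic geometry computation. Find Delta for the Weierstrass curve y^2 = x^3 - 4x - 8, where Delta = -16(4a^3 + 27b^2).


Compute each component:
4a^3 = 4*(-4)^3 = 4*(-64) = -256
27b^2 = 27*(-8)^2 = 27*64 = 1728
4a^3 + 27b^2 = -256 + 1728 = 1472
Delta = -16*1472 = -23552

-23552


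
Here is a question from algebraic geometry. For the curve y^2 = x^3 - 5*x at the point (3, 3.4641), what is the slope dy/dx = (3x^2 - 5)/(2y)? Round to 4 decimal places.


Using implicit differentiation of y^2 = x^3 - 5*x:
2y * dy/dx = 3x^2 - 5
dy/dx = (3x^2 - 5)/(2y)
Numerator: 3*3^2 - 5 = 22
Denominator: 2*3.4641 = 6.9282
dy/dx = 22/6.9282 = 3.1754

3.1754


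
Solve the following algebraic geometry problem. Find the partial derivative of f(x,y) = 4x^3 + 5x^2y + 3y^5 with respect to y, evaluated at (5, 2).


df/dy = 5*x^2 + 5*3*y^4
At (5,2): 5*5^2 + 5*3*2^4
= 125 + 240
= 365

365


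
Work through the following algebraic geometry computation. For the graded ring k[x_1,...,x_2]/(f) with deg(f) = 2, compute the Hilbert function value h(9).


For R = k[x_1,...,x_n]/(f) with f homogeneous of degree e:
The Hilbert series is (1 - t^e)/(1 - t)^n.
So h(d) = C(d+n-1, n-1) - C(d-e+n-1, n-1) for d >= e.
With n=2, e=2, d=9:
C(9+2-1, 2-1) = C(10, 1) = 10
C(9-2+2-1, 2-1) = C(8, 1) = 8
h(9) = 10 - 8 = 2

2


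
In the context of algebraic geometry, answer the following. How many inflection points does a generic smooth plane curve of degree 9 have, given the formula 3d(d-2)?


For a general smooth plane curve C of degree d, the inflection points are
the intersection of C with its Hessian curve, which has degree 3(d-2).
By Bezout, the total intersection number is d * 3(d-2) = 9 * 21 = 189.
For a general curve every flex is ordinary, so each contributes
multiplicity 1 to C·Hess(C), and the number of distinct inflection
points is 3d(d-2).
Inflection points = 3*9*(9-2) = 3*9*7 = 189

189


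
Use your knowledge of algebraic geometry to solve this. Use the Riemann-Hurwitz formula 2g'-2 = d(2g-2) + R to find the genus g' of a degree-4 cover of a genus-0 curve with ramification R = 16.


Riemann-Hurwitz formula: 2g' - 2 = d(2g - 2) + R
Given: d = 4, g = 0, R = 16
2g' - 2 = 4*(2*0 - 2) + 16
2g' - 2 = 4*(-2) + 16
2g' - 2 = -8 + 16 = 8
2g' = 10
g' = 5

5


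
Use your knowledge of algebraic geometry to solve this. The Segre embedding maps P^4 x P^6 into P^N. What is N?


The Segre embedding maps P^m x P^n into P^N via
all products of coordinates from each factor.
N = (m+1)(n+1) - 1
N = (4+1)(6+1) - 1
N = 5*7 - 1
N = 35 - 1 = 34

34


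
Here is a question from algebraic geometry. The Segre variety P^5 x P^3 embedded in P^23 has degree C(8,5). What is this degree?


The degree of the Segre variety P^5 x P^3 is C(m+n, m).
= C(8, 5)
= 56

56


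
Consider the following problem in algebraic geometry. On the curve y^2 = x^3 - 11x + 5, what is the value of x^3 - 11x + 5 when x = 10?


Compute x^3 - 11x + 5 at x = 10:
x^3 = 10^3 = 1000
(-11)*x = (-11)*10 = -110
Sum: 1000 - 110 + 5 = 895

895


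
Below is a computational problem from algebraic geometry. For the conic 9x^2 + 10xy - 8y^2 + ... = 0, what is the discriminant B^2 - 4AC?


The discriminant of a conic Ax^2 + Bxy + Cy^2 + ... = 0 is B^2 - 4AC.
B^2 = 10^2 = 100
4AC = 4*9*(-8) = -288
Discriminant = 100 + 288 = 388

388


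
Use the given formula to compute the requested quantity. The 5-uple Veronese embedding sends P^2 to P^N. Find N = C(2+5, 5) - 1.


The Veronese embedding v_d: P^n -> P^N maps each point to all
degree-d monomials in n+1 homogeneous coordinates.
N = C(n+d, d) - 1
N = C(2+5, 5) - 1
N = C(7, 5) - 1
C(7, 5) = 21
N = 21 - 1 = 20

20


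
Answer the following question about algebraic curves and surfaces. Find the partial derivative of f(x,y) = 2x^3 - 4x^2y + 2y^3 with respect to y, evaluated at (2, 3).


df/dy = (-4)*x^2 + 3*2*y^2
At (2,3): (-4)*2^2 + 3*2*3^2
= -16 + 54
= 38

38


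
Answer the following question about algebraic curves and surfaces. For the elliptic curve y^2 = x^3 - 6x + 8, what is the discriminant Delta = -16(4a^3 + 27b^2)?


Compute each component:
4a^3 = 4*(-6)^3 = 4*(-216) = -864
27b^2 = 27*8^2 = 27*64 = 1728
4a^3 + 27b^2 = -864 + 1728 = 864
Delta = -16*864 = -13824

-13824


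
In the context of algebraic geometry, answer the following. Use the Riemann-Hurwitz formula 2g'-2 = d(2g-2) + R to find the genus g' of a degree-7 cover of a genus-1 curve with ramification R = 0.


Riemann-Hurwitz formula: 2g' - 2 = d(2g - 2) + R
Given: d = 7, g = 1, R = 0
2g' - 2 = 7*(2*1 - 2) + 0
2g' - 2 = 7*0 + 0
2g' - 2 = 0 + 0 = 0
2g' = 2
g' = 1

1


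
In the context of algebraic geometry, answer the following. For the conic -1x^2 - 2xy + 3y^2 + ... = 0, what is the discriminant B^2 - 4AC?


The discriminant of a conic Ax^2 + Bxy + Cy^2 + ... = 0 is B^2 - 4AC.
B^2 = (-2)^2 = 4
4AC = 4*(-1)*3 = -12
Discriminant = 4 + 12 = 16

16


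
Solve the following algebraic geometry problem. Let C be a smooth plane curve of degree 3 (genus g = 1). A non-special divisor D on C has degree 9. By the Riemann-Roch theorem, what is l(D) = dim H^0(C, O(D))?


First, compute the genus of a smooth plane curve of degree 3:
g = (d-1)(d-2)/2 = (3-1)(3-2)/2 = 1
For a non-special divisor D (i.e., h^1(D) = 0), Riemann-Roch gives:
l(D) = deg(D) - g + 1
Since deg(D) = 9 >= 2g - 1 = 1, D is non-special.
l(D) = 9 - 1 + 1 = 9

9


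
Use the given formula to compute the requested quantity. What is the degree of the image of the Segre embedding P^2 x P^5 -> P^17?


The degree of the Segre variety P^2 x P^5 is C(m+n, m).
= C(7, 2)
= 21

21


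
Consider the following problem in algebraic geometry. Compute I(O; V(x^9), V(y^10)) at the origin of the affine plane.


The intersection multiplicity of V(x^a) and V(y^b) at the origin is:
I(O; V(x^9), V(y^10)) = dim_k(k[x,y]/(x^9, y^10))
A basis for k[x,y]/(x^9, y^10) is the set of monomials x^i * y^j
where 0 <= i < 9 and 0 <= j < 10.
The number of such monomials is 9 * 10 = 90

90


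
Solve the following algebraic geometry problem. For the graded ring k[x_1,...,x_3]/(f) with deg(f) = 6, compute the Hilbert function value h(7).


For R = k[x_1,...,x_n]/(f) with f homogeneous of degree e:
The Hilbert series is (1 - t^e)/(1 - t)^n.
So h(d) = C(d+n-1, n-1) - C(d-e+n-1, n-1) for d >= e.
With n=3, e=6, d=7:
C(7+3-1, 3-1) = C(9, 2) = 36
C(7-6+3-1, 3-1) = C(3, 2) = 3
h(7) = 36 - 3 = 33

33


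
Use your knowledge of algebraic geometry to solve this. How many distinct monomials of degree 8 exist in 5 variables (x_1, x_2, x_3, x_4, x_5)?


The number of degree-8 monomials in 5 variables is C(d+n-1, n-1).
= C(8+5-1, 5-1) = C(12, 4)
= 495

495


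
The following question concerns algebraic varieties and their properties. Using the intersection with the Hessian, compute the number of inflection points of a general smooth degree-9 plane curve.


For a general smooth plane curve C of degree d, the inflection points are
the intersection of C with its Hessian curve, which has degree 3(d-2).
By Bezout, the total intersection number is d * 3(d-2) = 9 * 21 = 189.
For a general curve every flex is ordinary, so each contributes
multiplicity 1 to C·Hess(C), and the number of distinct inflection
points is 3d(d-2).
Inflection points = 3*9*(9-2) = 3*9*7 = 189

189


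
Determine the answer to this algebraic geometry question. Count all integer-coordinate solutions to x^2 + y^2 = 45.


Systematically check integer values of x where x^2 <= 45.
For each valid x, check if 45 - x^2 is a perfect square.
x=3: 45 - 9 = 36, sqrt = 6 (valid)
x=6: 45 - 36 = 9, sqrt = 3 (valid)
Total integer solutions found: 8

8


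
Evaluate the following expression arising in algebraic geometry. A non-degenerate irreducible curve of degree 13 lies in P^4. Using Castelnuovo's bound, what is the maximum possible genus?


Castelnuovo's bound: write d - 1 = m(r-1) + epsilon with 0 <= epsilon < r-1.
d - 1 = 13 - 1 = 12
r - 1 = 4 - 1 = 3
12 = 4*3 + 0, so m = 4, epsilon = 0
pi(d, r) = m(m-1)(r-1)/2 + m*epsilon
= 4*3*3/2 + 4*0
= 36/2 + 0
= 18 + 0 = 18

18


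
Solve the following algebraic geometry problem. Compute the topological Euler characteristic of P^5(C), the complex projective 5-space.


The complex projective space P^5 has one cell in each even real dimension 0, 2, ..., 10.
The cohomology groups are H^{2k}(P^5) = Z for k = 0,...,5, and 0 otherwise.
Euler characteristic = sum of Betti numbers = 1 per even-dimensional cohomology group.
chi(P^5) = 5 + 1 = 6

6


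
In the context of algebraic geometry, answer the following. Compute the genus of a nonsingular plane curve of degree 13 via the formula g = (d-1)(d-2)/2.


Using the genus formula for smooth plane curves:
g = (d-1)(d-2)/2
g = (13-1)(13-2)/2
g = 12*11/2
g = 132/2 = 66

66


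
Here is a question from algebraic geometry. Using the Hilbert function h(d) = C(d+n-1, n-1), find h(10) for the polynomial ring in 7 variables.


The Hilbert function for the polynomial ring in 7 variables is:
h(d) = C(d+n-1, n-1)
h(10) = C(10+7-1, 7-1) = C(16, 6)
= 16! / (6! * 10!)
= 8008

8008


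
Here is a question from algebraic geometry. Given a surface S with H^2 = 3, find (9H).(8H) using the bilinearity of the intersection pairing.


Using bilinearity of the intersection pairing on a surface S:
(aH).(bH) = ab * (H.H)
We have H^2 = 3.
D.E = (9H).(8H) = 9*8*3
= 72*3
= 216

216


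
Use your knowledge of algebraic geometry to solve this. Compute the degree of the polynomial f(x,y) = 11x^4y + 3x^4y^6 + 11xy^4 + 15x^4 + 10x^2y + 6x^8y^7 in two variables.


Examine each term for its total degree (sum of exponents).
  Term '11x^4y' has total degree 4+1 = 5.
  Term '3x^4y^6' has total degree 4+6 = 10.
  Term '11xy^4' has total degree 1+4 = 5.
  Term '15x^4' has total degree 4+0 = 4.
  Term '10x^2y' has total degree 2+1 = 3.
  Term '6x^8y^7' has total degree 8+7 = 15.
The maximum total degree among all terms is 15.

15


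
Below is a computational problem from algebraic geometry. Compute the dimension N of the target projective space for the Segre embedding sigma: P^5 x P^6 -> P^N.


The Segre embedding maps P^m x P^n into P^N via
all products of coordinates from each factor.
N = (m+1)(n+1) - 1
N = (5+1)(6+1) - 1
N = 6*7 - 1
N = 42 - 1 = 41

41


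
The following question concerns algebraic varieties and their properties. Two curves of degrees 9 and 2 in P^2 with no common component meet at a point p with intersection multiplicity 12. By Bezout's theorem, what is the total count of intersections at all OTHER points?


By Bezout's theorem, the total intersection number is d1 * d2.
Total = 9 * 2 = 18
Intersection multiplicity at p = 12
Remaining intersections = 18 - 12 = 6

6


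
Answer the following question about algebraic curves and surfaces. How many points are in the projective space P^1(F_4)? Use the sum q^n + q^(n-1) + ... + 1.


P^1(F_4) has (q^(n+1) - 1)/(q - 1) points.
= 4^1 + 4^0
= 4 + 1
= 5

5


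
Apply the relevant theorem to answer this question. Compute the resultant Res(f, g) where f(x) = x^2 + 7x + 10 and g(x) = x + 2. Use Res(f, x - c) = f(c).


For Res(f, x - c), we evaluate f at x = c.
f(-2) = (-2)^2 + 7*(-2) + 10
= 4 - 14 + 10
= -10 + 10 = 0
Res(f, g) = 0

0


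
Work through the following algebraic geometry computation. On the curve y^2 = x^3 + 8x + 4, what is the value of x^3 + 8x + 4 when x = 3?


Compute x^3 + 8x + 4 at x = 3:
x^3 = 3^3 = 27
8*x = 8*3 = 24
Sum: 27 + 24 + 4 = 55

55


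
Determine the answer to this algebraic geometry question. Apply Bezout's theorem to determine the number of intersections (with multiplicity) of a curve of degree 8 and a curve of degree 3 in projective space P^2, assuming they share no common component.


Bezout's theorem states the intersection count equals the product of degrees.
Intersection count = 8 * 3 = 24

24


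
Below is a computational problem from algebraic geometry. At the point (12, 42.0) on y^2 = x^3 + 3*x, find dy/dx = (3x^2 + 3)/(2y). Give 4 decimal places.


Using implicit differentiation of y^2 = x^3 + 3*x:
2y * dy/dx = 3x^2 + 3
dy/dx = (3x^2 + 3)/(2y)
Numerator: 3*12^2 + 3 = 435
Denominator: 2*42.0 = 84.0
dy/dx = 435/84.0 = 5.1786

5.1786


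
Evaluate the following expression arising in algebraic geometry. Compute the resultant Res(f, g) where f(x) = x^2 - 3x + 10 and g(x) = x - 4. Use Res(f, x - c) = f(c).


For Res(f, x - c), we evaluate f at x = c.
f(4) = 4^2 - 3*4 + 10
= 16 - 12 + 10
= 4 + 10 = 14
Res(f, g) = 14

14


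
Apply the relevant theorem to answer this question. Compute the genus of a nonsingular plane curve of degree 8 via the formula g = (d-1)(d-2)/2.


Using the genus formula for smooth plane curves:
g = (d-1)(d-2)/2
g = (8-1)(8-2)/2
g = 7*6/2
g = 42/2 = 21

21


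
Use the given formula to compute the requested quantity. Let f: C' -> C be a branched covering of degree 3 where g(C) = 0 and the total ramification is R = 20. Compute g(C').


Riemann-Hurwitz formula: 2g' - 2 = d(2g - 2) + R
Given: d = 3, g = 0, R = 20
2g' - 2 = 3*(2*0 - 2) + 20
2g' - 2 = 3*(-2) + 20
2g' - 2 = -6 + 20 = 14
2g' = 16
g' = 8

8


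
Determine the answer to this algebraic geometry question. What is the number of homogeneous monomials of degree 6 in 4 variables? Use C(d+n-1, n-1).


The number of degree-6 monomials in 4 variables is C(d+n-1, n-1).
= C(6+4-1, 4-1) = C(9, 3)
= 84

84


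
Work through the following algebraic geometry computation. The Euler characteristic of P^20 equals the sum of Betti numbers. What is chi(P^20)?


The complex projective space P^20 has one cell in each even real dimension 0, 2, ..., 40.
The cohomology groups are H^{2k}(P^20) = Z for k = 0,...,20, and 0 otherwise.
Euler characteristic = sum of Betti numbers = 1 per even-dimensional cohomology group.
chi(P^20) = 20 + 1 = 21

21


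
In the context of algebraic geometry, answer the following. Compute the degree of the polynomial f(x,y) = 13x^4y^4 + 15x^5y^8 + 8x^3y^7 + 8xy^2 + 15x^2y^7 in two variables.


Examine each term for its total degree (sum of exponents).
  Term '13x^4y^4' has total degree 4+4 = 8.
  Term '15x^5y^8' has total degree 5+8 = 13.
  Term '8x^3y^7' has total degree 3+7 = 10.
  Term '8xy^2' has total degree 1+2 = 3.
  Term '15x^2y^7' has total degree 2+7 = 9.
The maximum total degree among all terms is 13.

13


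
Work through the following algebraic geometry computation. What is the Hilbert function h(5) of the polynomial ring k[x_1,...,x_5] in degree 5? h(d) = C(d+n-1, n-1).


The Hilbert function for the polynomial ring in 5 variables is:
h(d) = C(d+n-1, n-1)
h(5) = C(5+5-1, 5-1) = C(9, 4)
= 9! / (4! * 5!)
= 126

126


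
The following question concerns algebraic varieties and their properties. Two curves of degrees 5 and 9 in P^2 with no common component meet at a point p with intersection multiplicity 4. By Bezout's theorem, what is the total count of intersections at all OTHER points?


By Bezout's theorem, the total intersection number is d1 * d2.
Total = 5 * 9 = 45
Intersection multiplicity at p = 4
Remaining intersections = 45 - 4 = 41

41


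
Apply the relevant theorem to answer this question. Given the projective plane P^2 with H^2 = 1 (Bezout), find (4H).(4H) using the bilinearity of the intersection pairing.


Using bilinearity of the intersection pairing on the projective plane P^2:
(aH).(bH) = ab * (H.H)
We have H^2 = 1 (Bezout).
D.E = (4H).(4H) = 4*4*1
= 16*1
= 16

16


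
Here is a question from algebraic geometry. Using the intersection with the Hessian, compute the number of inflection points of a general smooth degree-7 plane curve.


For a general smooth plane curve C of degree d, the inflection points are
the intersection of C with its Hessian curve, which has degree 3(d-2).
By Bezout, the total intersection number is d * 3(d-2) = 7 * 15 = 105.
For a general curve every flex is ordinary, so each contributes
multiplicity 1 to C·Hess(C), and the number of distinct inflection
points is 3d(d-2).
Inflection points = 3*7*(7-2) = 3*7*5 = 105

105


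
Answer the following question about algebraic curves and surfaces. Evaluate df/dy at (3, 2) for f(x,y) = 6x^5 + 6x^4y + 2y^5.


df/dy = 6*x^4 + 5*2*y^4
At (3,2): 6*3^4 + 5*2*2^4
= 486 + 160
= 646

646


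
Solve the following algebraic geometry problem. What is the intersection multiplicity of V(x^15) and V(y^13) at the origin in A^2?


The intersection multiplicity of V(x^a) and V(y^b) at the origin is:
I(O; V(x^15), V(y^13)) = dim_k(k[x,y]/(x^15, y^13))
A basis for k[x,y]/(x^15, y^13) is the set of monomials x^i * y^j
where 0 <= i < 15 and 0 <= j < 13.
The number of such monomials is 15 * 13 = 195

195


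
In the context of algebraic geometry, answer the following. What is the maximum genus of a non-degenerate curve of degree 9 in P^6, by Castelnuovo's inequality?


Castelnuovo's bound: write d - 1 = m(r-1) + epsilon with 0 <= epsilon < r-1.
d - 1 = 9 - 1 = 8
r - 1 = 6 - 1 = 5
8 = 1*5 + 3, so m = 1, epsilon = 3
pi(d, r) = m(m-1)(r-1)/2 + m*epsilon
= 1*0*5/2 + 1*3
= 0/2 + 3
= 0 + 3 = 3

3


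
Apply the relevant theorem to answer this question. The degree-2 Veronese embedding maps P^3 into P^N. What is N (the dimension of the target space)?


The Veronese embedding v_d: P^n -> P^N maps each point to all
degree-d monomials in n+1 homogeneous coordinates.
N = C(n+d, d) - 1
N = C(3+2, 2) - 1
N = C(5, 2) - 1
C(5, 2) = 10
N = 10 - 1 = 9

9


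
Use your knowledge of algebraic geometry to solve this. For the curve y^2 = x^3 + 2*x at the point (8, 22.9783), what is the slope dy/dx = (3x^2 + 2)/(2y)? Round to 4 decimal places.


Using implicit differentiation of y^2 = x^3 + 2*x:
2y * dy/dx = 3x^2 + 2
dy/dx = (3x^2 + 2)/(2y)
Numerator: 3*8^2 + 2 = 194
Denominator: 2*22.9783 = 45.9566
dy/dx = 194/45.9566 = 4.2214

4.2214


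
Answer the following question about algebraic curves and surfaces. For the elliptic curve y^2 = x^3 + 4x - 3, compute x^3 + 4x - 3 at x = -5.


Compute x^3 + 4x - 3 at x = -5:
x^3 = (-5)^3 = -125
4*x = 4*(-5) = -20
Sum: -125 - 20 - 3 = -148

-148


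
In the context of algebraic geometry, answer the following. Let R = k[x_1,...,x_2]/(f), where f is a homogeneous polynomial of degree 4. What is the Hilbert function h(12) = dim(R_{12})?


For R = k[x_1,...,x_n]/(f) with f homogeneous of degree e:
The Hilbert series is (1 - t^e)/(1 - t)^n.
So h(d) = C(d+n-1, n-1) - C(d-e+n-1, n-1) for d >= e.
With n=2, e=4, d=12:
C(12+2-1, 2-1) = C(13, 1) = 13
C(12-4+2-1, 2-1) = C(9, 1) = 9
h(12) = 13 - 9 = 4

4


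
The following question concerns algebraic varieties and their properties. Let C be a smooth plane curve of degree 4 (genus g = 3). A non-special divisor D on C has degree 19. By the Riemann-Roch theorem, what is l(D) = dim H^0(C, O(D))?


First, compute the genus of a smooth plane curve of degree 4:
g = (d-1)(d-2)/2 = (4-1)(4-2)/2 = 3
For a non-special divisor D (i.e., h^1(D) = 0), Riemann-Roch gives:
l(D) = deg(D) - g + 1
Since deg(D) = 19 >= 2g - 1 = 5, D is non-special.
l(D) = 19 - 3 + 1 = 17

17


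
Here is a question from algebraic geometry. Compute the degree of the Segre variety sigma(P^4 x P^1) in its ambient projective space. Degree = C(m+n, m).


The degree of the Segre variety P^4 x P^1 is C(m+n, m).
= C(5, 4)
= 5

5


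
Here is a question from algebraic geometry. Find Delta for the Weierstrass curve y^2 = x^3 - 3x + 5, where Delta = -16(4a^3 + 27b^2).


Compute each component:
4a^3 = 4*(-3)^3 = 4*(-27) = -108
27b^2 = 27*5^2 = 27*25 = 675
4a^3 + 27b^2 = -108 + 675 = 567
Delta = -16*567 = -9072

-9072


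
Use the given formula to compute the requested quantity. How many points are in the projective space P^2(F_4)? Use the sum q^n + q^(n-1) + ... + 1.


P^2(F_4) has (q^(n+1) - 1)/(q - 1) points.
= 4^2 + 4^1 + 4^0
= 16 + 4 + 1
= 21

21


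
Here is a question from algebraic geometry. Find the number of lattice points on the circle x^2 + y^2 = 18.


Systematically check integer values of x where x^2 <= 18.
For each valid x, check if 18 - x^2 is a perfect square.
x=3: 18 - 9 = 9, sqrt = 3 (valid)
Total integer solutions found: 4

4


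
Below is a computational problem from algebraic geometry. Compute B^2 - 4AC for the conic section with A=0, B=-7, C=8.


The discriminant of a conic Ax^2 + Bxy + Cy^2 + ... = 0 is B^2 - 4AC.
B^2 = (-7)^2 = 49
4AC = 4*0*8 = 0
Discriminant = 49 + 0 = 49

49


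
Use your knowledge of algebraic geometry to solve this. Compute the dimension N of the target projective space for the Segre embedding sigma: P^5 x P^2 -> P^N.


The Segre embedding maps P^m x P^n into P^N via
all products of coordinates from each factor.
N = (m+1)(n+1) - 1
N = (5+1)(2+1) - 1
N = 6*3 - 1
N = 18 - 1 = 17

17


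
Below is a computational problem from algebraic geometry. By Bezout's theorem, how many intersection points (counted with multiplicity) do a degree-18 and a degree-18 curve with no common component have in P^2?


Bezout's theorem states the intersection count equals the product of degrees.
Intersection count = 18 * 18 = 324

324


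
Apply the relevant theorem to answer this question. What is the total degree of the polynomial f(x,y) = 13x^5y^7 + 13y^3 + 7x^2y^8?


Examine each term for its total degree (sum of exponents).
  Term '13x^5y^7' has total degree 5+7 = 12.
  Term '13y^3' has total degree 0+3 = 3.
  Term '7x^2y^8' has total degree 2+8 = 10.
The maximum total degree among all terms is 12.

12


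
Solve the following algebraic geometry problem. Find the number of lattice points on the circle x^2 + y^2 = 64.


Systematically check integer values of x where x^2 <= 64.
For each valid x, check if 64 - x^2 is a perfect square.
x=0: 64 - 0 = 64, sqrt = 8 (valid)
x=8: 64 - 64 = 0, sqrt = 0 (valid)
Total integer solutions found: 4

4
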